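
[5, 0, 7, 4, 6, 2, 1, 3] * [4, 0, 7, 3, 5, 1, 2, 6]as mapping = [0→1, 1→4, 2→6, 3→5, 4→2, 5→7, 6→0, 7→3]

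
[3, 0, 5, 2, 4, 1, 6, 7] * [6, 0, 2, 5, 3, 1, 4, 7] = [5, 6, 1, 2, 3, 0, 4, 7]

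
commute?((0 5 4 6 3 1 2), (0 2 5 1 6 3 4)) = no:(0 5 4 6 3 1 2) * (0 2 5 1 6 3 4) = (0 1 5)(3 6 4), (0 2 5 1 6 3 4) * (0 5 4 6 3 1 2) = (1 3 6)(2 4 5)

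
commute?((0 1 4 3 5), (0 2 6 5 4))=no:(0 1 4 3 5)*(0 2 6 5 4)=(0 1)(2 6 5)(3 4), (0 2 6 5 4)*(0 1 4 3 5)=(0 2 6)(1 4)(3 5)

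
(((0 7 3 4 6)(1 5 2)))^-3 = (0 3 6 7 4)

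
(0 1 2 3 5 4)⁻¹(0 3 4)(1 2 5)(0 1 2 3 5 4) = (0 1 5)(2 3 4)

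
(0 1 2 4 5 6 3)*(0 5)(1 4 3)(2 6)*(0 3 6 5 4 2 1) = (0 2 6)(1 5)(3 4)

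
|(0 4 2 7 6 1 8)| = 7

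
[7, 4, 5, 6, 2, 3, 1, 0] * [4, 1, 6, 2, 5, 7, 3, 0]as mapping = [0→0, 1→5, 2→7, 3→3, 4→6, 5→2, 6→1, 7→4]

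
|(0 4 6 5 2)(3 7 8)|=15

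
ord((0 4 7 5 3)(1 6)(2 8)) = 10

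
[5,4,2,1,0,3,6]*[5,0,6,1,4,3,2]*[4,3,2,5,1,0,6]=[5,1,6,4,0,3,2]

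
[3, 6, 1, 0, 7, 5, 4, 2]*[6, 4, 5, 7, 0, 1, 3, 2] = [7, 3, 4, 6, 2, 1, 0, 5]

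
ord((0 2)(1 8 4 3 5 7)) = 6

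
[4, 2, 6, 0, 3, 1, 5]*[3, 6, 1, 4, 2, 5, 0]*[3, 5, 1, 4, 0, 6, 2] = [1, 5, 3, 4, 0, 2, 6]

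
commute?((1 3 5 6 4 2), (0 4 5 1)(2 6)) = no:(1 3 5 6 4 2)*(0 4 5 1)(2 6) = (0 4 6 5 2)(1 3), (0 4 5 1)(2 6)*(1 3 5 6 4 2) = (0 2 4 6 1)(3 5)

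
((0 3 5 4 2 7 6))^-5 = (0 5 2 6 3 4 7)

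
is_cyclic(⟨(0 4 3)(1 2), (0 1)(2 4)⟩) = no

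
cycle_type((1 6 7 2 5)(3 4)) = 2.5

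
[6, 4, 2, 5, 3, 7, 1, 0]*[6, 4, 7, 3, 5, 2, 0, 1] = [0, 5, 7, 2, 3, 1, 4, 6]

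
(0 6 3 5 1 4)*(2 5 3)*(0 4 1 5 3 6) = (2 3 6) 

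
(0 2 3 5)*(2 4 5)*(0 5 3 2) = (0 4 3)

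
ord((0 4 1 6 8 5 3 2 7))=9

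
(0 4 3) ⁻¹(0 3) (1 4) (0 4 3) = (0 4) (1 3) 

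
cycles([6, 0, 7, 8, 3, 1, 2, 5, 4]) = (0 6 2 7 5 1) (3 8 4) 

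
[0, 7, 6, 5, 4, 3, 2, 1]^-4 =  [0, 1, 2, 3, 4, 5, 6, 7]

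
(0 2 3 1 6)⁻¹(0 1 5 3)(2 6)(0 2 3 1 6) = (0 3)(1 2 6 5)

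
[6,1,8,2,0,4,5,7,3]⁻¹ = [4,1,3,8,5,6,0,7,2]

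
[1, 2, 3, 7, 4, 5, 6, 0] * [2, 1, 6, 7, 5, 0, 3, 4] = [1, 6, 7, 4, 5, 0, 3, 2]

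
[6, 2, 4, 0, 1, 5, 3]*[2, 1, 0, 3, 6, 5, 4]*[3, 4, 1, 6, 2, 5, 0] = [2, 3, 0, 1, 4, 5, 6]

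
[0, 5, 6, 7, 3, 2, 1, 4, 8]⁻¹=[0, 6, 5, 4, 7, 1, 2, 3, 8]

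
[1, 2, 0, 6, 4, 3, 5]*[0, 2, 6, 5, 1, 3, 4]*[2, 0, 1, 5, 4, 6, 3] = [1, 3, 2, 4, 0, 6, 5]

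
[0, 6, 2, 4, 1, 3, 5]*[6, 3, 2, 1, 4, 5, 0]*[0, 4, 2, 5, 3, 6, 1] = [1, 0, 2, 3, 5, 4, 6]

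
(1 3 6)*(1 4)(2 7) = (1 3 6 4)(2 7)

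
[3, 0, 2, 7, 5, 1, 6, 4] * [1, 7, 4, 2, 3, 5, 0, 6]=[2, 1, 4, 6, 5, 7, 0, 3]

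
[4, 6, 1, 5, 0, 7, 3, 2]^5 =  [4, 2, 7, 6, 0, 3, 1, 5]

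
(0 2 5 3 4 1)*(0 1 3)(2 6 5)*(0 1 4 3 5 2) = (0 6 2)(1 4 5)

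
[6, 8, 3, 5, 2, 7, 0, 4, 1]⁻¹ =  [6, 8, 4, 2, 7, 3, 0, 5, 1]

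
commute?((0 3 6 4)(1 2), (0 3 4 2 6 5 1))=no:(0 3 6 4)(1 2)*(0 3 4 2 6 5 1)=(0 4 3 5 1 6 2), (0 3 4 2 6 5 1)*(0 3 6 4)(1 2)=(0 6 5 2 4 1 3)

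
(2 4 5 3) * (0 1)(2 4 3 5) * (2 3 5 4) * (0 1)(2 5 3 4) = (2 3 5)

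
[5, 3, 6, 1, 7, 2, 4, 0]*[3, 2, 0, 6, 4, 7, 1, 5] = [7, 6, 1, 2, 5, 0, 4, 3]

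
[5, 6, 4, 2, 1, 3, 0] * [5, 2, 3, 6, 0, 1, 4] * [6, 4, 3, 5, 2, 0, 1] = [4, 2, 6, 5, 3, 1, 0]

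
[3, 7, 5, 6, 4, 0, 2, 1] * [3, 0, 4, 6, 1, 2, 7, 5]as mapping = [0→6, 1→5, 2→2, 3→7, 4→1, 5→3, 6→4, 7→0]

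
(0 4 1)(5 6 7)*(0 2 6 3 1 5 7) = (0 4 5 3 1 2 6)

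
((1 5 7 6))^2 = (1 7)(5 6)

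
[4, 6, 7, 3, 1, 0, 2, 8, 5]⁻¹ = [5, 4, 6, 3, 0, 8, 1, 2, 7]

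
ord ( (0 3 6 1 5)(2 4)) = 10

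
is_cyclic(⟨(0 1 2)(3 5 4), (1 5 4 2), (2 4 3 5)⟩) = no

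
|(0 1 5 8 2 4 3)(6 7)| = 14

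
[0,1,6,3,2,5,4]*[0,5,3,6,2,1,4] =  [0,5,4,6,3,1,2]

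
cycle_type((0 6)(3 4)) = 2^2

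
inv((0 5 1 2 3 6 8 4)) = (0 4 8 6 3 2 1 5)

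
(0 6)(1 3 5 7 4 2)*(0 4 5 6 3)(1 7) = (0 3 6 4 2 7 5 1)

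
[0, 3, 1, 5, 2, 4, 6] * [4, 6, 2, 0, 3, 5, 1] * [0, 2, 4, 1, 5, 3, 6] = [5, 0, 6, 3, 4, 1, 2]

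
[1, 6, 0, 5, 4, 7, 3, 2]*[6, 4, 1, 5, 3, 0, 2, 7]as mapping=[0→4, 1→2, 2→6, 3→0, 4→3, 5→7, 6→5, 7→1]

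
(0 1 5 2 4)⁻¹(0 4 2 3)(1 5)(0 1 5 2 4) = (0 4 3 1)(2 5)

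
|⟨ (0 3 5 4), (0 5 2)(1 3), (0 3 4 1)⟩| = 720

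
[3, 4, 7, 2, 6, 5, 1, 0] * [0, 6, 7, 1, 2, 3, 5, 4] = [1, 2, 4, 7, 5, 3, 6, 0]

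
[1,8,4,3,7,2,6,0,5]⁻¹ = [7,0,5,3,2,8,6,4,1]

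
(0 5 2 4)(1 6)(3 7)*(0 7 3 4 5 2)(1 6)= (0 2 5)(4 7)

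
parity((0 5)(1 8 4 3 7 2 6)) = odd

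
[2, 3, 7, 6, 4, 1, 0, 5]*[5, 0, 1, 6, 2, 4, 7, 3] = [1, 6, 3, 7, 2, 0, 5, 4]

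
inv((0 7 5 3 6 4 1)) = (0 1 4 6 3 5 7)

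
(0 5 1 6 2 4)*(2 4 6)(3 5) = (0 3 5 1 2 6 4)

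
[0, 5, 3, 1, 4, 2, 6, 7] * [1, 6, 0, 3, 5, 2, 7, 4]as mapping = [0→1, 1→2, 2→3, 3→6, 4→5, 5→0, 6→7, 7→4]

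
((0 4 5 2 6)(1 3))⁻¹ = (0 6 2 5 4)(1 3)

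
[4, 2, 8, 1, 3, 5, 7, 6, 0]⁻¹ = [8, 3, 1, 4, 0, 5, 7, 6, 2]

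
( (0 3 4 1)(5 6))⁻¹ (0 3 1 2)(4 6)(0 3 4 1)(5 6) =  (0 2 3 4)(1 5)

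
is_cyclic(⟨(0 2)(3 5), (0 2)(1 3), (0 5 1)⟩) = no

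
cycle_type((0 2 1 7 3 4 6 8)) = 8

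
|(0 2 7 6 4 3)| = 6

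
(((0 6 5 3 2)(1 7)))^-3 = (0 5 2 6 3)(1 7)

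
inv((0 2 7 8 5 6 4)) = (0 4 6 5 8 7 2)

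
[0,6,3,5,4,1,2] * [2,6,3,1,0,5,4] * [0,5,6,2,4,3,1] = [6,4,5,3,0,1,2]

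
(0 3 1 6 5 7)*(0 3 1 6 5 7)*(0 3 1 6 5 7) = (0 6)(1 7)(3 5)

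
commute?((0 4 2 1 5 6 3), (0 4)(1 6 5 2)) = no:(0 4 2 1 5 6 3)*(0 4)(1 6 5 2) = (1 2 6 3 4), (0 4)(1 6 5 2)*(0 4 2 1 5 6 3) = (0 2 5 1 3)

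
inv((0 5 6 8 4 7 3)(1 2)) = (0 3 7 4 8 6 5)(1 2)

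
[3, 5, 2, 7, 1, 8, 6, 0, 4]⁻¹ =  [7, 4, 2, 0, 8, 1, 6, 3, 5]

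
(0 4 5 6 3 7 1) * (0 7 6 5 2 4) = (1 7)(2 4)(3 6)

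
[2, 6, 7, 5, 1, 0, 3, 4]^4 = [1, 0, 6, 7, 5, 4, 2, 3]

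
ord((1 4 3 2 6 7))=6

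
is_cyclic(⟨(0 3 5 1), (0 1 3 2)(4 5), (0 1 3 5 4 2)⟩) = no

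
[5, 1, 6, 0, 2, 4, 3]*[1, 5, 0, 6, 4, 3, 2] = [3, 5, 2, 1, 0, 4, 6]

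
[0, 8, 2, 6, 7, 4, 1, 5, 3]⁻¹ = [0, 6, 2, 8, 5, 7, 3, 4, 1]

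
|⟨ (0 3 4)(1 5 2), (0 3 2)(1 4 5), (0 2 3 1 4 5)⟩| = 120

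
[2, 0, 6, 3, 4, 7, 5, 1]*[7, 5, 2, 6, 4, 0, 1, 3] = [2, 7, 1, 6, 4, 3, 0, 5]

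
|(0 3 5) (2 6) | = 6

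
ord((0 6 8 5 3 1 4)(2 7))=14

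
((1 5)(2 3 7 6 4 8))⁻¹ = (1 5)(2 8 4 6 7 3)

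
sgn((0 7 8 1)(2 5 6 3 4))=-1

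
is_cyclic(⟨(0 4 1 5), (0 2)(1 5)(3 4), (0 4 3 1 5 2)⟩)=no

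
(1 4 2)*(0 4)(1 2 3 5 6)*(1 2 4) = (0 1)(2 4 3 5 6)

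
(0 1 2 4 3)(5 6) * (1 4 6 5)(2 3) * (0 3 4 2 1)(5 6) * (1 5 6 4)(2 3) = (0 3 2 6)(4 5)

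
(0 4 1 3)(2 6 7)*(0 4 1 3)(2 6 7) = (0 1)(2 7 6)(3 4)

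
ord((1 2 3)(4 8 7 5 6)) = 15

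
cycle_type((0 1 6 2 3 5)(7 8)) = 2.6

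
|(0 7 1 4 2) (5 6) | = 10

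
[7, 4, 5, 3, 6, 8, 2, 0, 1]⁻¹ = [7, 8, 6, 3, 1, 2, 4, 0, 5]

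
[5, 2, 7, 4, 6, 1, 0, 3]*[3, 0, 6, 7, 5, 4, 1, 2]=[4, 6, 2, 5, 1, 0, 3, 7]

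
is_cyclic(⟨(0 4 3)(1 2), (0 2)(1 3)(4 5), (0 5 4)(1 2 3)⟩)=no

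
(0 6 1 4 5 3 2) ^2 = (0 1 5 2 6 4 3) 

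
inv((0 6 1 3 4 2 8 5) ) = (0 5 8 2 4 3 1 6) 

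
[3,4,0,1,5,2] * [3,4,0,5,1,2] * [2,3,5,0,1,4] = [4,3,0,1,5,2]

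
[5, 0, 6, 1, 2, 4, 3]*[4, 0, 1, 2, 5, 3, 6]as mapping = [0→3, 1→4, 2→6, 3→0, 4→1, 5→5, 6→2]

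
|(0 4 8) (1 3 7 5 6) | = 15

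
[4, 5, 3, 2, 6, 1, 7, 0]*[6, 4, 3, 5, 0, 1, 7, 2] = [0, 1, 5, 3, 7, 4, 2, 6]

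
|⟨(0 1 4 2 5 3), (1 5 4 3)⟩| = 720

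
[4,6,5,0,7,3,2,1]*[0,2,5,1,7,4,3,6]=[7,3,4,0,6,1,5,2]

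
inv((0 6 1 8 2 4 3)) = (0 3 4 2 8 1 6)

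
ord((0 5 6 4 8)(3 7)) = 10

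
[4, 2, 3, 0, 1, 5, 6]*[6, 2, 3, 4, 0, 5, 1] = [0, 3, 4, 6, 2, 5, 1]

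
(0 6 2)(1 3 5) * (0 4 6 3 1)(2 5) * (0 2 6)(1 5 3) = (0 1 5 2 4)(3 6)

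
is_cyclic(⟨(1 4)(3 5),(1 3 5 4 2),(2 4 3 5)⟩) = no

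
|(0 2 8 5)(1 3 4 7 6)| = 20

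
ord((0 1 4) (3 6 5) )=3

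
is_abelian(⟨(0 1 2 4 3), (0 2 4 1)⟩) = no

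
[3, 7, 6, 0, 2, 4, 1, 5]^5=[3, 6, 4, 0, 5, 7, 2, 1]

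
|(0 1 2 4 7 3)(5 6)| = 6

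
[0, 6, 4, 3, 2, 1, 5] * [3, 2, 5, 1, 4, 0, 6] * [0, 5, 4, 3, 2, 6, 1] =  [3, 1, 2, 5, 6, 4, 0]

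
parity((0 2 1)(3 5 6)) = even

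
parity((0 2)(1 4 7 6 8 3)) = even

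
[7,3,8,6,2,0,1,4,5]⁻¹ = [5,6,4,1,7,8,3,0,2]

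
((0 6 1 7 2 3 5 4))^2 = (0 1 2 5)(3 4 6 7)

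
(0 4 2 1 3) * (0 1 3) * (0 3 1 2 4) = (1 3 2) 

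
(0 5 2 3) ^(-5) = (0 3 2 5) 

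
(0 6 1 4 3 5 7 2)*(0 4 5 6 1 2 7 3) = (0 1 5 3 6 2 4)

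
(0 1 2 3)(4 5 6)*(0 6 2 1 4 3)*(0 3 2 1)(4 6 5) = (0 6 2 3 5 1)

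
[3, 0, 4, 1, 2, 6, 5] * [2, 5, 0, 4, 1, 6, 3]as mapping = [0→4, 1→2, 2→1, 3→5, 4→0, 5→3, 6→6]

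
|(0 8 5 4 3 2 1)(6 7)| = 14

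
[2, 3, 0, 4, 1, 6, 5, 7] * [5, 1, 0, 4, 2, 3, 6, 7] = [0, 4, 5, 2, 1, 6, 3, 7] 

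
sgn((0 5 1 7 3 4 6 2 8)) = 1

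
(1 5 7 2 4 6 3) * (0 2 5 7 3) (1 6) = (0 2 4 1 7 5 3 6) 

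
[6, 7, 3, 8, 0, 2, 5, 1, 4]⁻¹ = [4, 7, 5, 2, 8, 6, 0, 1, 3]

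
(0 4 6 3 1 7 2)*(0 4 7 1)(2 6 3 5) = (0 7 6 5 2 4 3)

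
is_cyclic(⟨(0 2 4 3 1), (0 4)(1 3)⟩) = no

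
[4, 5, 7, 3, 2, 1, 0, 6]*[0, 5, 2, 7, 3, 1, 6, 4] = [3, 1, 4, 7, 2, 5, 0, 6]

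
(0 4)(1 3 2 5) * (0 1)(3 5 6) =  (0 4 1 5)(2 6 3)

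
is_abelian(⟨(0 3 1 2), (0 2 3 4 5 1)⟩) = no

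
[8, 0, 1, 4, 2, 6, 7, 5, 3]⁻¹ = [1, 2, 4, 8, 3, 7, 5, 6, 0]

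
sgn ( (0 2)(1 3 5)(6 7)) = 1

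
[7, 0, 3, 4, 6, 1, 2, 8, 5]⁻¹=[1, 5, 6, 2, 3, 8, 4, 0, 7]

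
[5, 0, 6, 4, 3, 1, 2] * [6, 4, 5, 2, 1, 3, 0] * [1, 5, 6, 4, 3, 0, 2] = [4, 2, 1, 5, 6, 3, 0] 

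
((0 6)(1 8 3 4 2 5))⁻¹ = (0 6)(1 5 2 4 3 8)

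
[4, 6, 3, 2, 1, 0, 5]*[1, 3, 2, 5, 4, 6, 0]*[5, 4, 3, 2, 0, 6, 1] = [0, 5, 6, 3, 2, 4, 1]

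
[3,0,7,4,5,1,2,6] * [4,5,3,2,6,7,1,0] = [2,4,0,6,7,5,3,1] 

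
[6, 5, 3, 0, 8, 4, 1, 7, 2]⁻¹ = [3, 6, 8, 2, 5, 1, 0, 7, 4]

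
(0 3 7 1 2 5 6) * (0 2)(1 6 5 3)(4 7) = (0 1)(2 3 4 7 6)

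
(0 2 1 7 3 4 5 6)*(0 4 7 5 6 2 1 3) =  (0 1 5 2 3 7) (4 6) 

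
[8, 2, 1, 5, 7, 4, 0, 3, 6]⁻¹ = [6, 2, 1, 7, 5, 3, 8, 4, 0]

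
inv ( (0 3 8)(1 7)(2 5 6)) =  (0 8 3)(1 7)(2 6 5)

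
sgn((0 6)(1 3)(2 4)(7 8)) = 1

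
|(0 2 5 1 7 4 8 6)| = 8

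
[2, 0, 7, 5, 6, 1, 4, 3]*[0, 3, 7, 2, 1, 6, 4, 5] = [7, 0, 5, 6, 4, 3, 1, 2]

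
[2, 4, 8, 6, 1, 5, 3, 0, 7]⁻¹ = [7, 4, 0, 6, 1, 5, 3, 8, 2]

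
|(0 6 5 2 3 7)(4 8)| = 6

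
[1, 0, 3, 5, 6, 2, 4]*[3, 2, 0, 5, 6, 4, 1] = [2, 3, 5, 4, 1, 0, 6]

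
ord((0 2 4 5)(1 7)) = 4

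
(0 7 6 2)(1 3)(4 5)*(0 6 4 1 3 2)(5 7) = (0 5 1 2 6)(4 7)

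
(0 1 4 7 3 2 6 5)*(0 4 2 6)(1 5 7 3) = (0 5 4 3 6 7 1 2)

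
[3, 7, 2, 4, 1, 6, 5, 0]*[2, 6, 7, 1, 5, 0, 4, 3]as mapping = [0→1, 1→3, 2→7, 3→5, 4→6, 5→4, 6→0, 7→2]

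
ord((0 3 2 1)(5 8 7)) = 12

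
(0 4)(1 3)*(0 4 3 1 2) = (0 3 2)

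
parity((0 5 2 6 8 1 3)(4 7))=odd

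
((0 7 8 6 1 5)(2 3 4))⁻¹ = (0 5 1 6 8 7)(2 4 3)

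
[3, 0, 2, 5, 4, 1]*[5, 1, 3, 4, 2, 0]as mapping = [0→4, 1→5, 2→3, 3→0, 4→2, 5→1]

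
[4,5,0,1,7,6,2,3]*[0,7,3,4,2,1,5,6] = [2,1,0,7,6,5,3,4]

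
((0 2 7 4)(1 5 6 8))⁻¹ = (0 4 7 2)(1 8 6 5)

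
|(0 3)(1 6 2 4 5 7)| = 6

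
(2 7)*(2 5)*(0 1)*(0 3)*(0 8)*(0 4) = (0 1 3 8 4)(2 7 5)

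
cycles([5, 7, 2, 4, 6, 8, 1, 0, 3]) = (0 5 8 3 4 6 1 7)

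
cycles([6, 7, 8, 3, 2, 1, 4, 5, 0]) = (0 6 4 2 8)(1 7 5)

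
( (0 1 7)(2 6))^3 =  (2 6)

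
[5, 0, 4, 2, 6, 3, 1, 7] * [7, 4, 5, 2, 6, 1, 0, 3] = [1, 7, 6, 5, 0, 2, 4, 3]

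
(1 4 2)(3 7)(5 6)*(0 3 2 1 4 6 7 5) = (0 3 5 7 2 4 1 6)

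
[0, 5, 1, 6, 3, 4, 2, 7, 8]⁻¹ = [0, 2, 6, 4, 5, 1, 3, 7, 8]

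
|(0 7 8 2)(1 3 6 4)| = 4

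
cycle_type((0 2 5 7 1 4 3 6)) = 8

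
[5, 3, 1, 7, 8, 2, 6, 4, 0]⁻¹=[8, 2, 5, 1, 7, 0, 6, 3, 4]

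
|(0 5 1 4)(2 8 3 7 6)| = 20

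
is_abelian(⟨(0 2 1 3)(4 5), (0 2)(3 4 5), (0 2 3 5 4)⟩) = no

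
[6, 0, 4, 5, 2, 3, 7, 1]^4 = [0, 1, 2, 3, 4, 5, 6, 7]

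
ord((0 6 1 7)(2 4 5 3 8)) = 20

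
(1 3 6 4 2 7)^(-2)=(1 2 6)(3 7 4)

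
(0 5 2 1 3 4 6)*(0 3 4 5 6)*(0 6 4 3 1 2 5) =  (0 4 6 1 3)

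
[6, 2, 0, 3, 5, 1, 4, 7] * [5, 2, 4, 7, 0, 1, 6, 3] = [6, 4, 5, 7, 1, 2, 0, 3] 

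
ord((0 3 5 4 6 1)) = 6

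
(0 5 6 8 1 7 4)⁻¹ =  (0 4 7 1 8 6 5)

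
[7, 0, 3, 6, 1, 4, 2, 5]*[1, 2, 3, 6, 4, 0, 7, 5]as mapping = [0→5, 1→1, 2→6, 3→7, 4→2, 5→4, 6→3, 7→0]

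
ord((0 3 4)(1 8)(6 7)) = 6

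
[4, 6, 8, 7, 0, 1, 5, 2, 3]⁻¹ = [4, 5, 7, 8, 0, 6, 1, 3, 2]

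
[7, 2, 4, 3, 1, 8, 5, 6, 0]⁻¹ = [8, 4, 1, 3, 2, 6, 7, 0, 5]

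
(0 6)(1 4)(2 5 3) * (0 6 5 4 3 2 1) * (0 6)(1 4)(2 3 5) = (0 2 1 5 3 4 6)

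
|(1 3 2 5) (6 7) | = 4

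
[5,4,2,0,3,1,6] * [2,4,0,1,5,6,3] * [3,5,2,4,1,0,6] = [6,0,3,2,5,1,4]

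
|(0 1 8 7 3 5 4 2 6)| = 9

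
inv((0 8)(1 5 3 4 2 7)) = (0 8)(1 7 2 4 3 5)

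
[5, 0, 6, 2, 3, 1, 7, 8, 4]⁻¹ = [1, 5, 3, 4, 8, 0, 2, 6, 7]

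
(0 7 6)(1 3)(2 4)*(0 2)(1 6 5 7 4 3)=(0 4)(2 3 6)(5 7)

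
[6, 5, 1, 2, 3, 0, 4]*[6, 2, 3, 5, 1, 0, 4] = [4, 0, 2, 3, 5, 6, 1]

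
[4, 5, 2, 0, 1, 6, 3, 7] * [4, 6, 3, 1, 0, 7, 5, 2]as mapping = [0→0, 1→7, 2→3, 3→4, 4→6, 5→5, 6→1, 7→2]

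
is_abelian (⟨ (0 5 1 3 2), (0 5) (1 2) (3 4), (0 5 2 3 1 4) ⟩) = no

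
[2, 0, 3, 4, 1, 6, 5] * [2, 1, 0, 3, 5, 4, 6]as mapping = [0→0, 1→2, 2→3, 3→5, 4→1, 5→6, 6→4]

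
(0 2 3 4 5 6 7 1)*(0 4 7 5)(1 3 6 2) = (0 1 4)(2 6 5)(3 7)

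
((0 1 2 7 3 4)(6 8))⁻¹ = (0 4 3 7 2 1)(6 8)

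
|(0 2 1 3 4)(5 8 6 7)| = 20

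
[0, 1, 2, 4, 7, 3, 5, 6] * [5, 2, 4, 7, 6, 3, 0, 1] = [5, 2, 4, 6, 1, 7, 3, 0]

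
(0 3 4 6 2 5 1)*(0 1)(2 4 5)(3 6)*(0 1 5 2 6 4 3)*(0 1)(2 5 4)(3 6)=(0 2 3 5)(1 4)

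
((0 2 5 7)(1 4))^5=(0 2 5 7)(1 4)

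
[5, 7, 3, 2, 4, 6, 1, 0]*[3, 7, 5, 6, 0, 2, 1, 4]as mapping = [0→2, 1→4, 2→6, 3→5, 4→0, 5→1, 6→7, 7→3]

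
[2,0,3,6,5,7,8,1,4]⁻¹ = [1,7,0,2,8,4,3,5,6]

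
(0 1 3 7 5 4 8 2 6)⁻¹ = (0 6 2 8 4 5 7 3 1)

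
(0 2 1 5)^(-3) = (0 2 1 5)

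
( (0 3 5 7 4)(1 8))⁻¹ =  (0 4 7 5 3)(1 8)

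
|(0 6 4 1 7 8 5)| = 7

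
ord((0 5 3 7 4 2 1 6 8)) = 9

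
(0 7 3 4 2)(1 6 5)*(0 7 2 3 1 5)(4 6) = (0 2 7 1 4 3 6)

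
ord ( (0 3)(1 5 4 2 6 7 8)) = 14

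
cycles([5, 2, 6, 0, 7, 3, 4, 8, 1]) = (0 5 3)(1 2 6 4 7 8)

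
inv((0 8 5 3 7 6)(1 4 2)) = (0 6 7 3 5 8)(1 2 4)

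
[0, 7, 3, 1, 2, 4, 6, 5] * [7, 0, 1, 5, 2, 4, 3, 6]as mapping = [0→7, 1→6, 2→5, 3→0, 4→1, 5→2, 6→3, 7→4]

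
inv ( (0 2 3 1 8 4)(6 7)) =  (0 4 8 1 3 2)(6 7)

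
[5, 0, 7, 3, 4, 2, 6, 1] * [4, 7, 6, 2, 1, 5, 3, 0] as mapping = [0→5, 1→4, 2→0, 3→2, 4→1, 5→6, 6→3, 7→7] 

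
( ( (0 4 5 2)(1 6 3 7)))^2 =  (0 5)(1 3)(2 4)(6 7)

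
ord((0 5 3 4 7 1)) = 6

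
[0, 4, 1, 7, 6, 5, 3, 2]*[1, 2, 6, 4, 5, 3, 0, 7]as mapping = [0→1, 1→5, 2→2, 3→7, 4→0, 5→3, 6→4, 7→6]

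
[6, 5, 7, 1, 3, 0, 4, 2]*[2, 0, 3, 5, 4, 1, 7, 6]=[7, 1, 6, 0, 5, 2, 4, 3]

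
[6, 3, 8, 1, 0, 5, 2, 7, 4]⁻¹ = [4, 3, 6, 1, 8, 5, 0, 7, 2]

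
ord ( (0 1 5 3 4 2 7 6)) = 8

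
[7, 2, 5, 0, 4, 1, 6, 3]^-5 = [7, 2, 5, 0, 4, 1, 6, 3]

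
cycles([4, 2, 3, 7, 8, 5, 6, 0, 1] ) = (0 4 8 1 2 3 7)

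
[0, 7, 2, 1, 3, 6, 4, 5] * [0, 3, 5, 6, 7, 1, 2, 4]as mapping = [0→0, 1→4, 2→5, 3→3, 4→6, 5→2, 6→7, 7→1]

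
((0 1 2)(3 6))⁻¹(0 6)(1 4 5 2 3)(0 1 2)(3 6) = (0 6 2 4 5)(1 3)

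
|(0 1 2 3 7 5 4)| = 7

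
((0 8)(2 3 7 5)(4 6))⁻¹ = (0 8)(2 5 7 3)(4 6)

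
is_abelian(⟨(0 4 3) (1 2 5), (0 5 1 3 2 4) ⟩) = no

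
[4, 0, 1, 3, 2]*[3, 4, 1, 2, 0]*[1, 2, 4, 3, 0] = [1, 3, 0, 4, 2]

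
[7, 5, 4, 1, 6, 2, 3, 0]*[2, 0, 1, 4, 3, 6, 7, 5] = [5, 6, 3, 0, 7, 1, 4, 2]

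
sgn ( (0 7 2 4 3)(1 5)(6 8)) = 1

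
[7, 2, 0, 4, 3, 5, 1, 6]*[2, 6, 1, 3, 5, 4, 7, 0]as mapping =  [0→0, 1→1, 2→2, 3→5, 4→3, 5→4, 6→6, 7→7]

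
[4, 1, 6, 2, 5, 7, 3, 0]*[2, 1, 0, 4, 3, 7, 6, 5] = [3, 1, 6, 0, 7, 5, 4, 2]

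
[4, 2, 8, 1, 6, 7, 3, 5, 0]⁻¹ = [8, 3, 1, 6, 0, 7, 4, 5, 2]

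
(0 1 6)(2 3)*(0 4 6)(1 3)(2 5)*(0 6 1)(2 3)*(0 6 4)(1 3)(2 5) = (0 5 1 4 3 2 6)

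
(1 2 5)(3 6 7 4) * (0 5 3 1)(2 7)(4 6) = (0 5)(1 7 6 2 3 4)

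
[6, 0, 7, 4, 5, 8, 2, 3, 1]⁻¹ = [1, 8, 6, 7, 3, 4, 0, 2, 5]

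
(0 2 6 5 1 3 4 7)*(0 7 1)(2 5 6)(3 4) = (0 5)(1 4)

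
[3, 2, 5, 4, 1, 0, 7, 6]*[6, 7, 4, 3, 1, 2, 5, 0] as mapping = [0→3, 1→4, 2→2, 3→1, 4→7, 5→6, 6→0, 7→5] 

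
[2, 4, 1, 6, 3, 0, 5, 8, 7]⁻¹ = [5, 2, 0, 4, 1, 6, 3, 8, 7]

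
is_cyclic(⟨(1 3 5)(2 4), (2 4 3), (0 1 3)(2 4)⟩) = no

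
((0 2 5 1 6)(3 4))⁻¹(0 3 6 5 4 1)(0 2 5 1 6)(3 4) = (0 1 3 6 2 4)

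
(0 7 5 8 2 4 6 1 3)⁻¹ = (0 3 1 6 4 2 8 5 7)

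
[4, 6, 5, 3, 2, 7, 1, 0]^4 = [7, 1, 4, 3, 0, 2, 6, 5]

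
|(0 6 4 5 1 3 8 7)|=8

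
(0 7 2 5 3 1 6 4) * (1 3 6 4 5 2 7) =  (0 1 4)(5 6)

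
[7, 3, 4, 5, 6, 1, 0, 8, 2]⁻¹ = [6, 5, 8, 1, 2, 3, 4, 0, 7]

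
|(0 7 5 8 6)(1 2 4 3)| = 20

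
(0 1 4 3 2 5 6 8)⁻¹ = (0 8 6 5 2 3 4 1)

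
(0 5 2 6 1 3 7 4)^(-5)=(0 6 7 5 1 4 2 3)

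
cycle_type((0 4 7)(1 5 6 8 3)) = 3.5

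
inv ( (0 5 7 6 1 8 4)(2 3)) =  (0 4 8 1 6 7 5)(2 3)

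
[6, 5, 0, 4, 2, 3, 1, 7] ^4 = [3, 2, 5, 6, 1, 0, 4, 7] 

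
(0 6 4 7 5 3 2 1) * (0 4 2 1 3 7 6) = (1 4 6 2 3)(5 7)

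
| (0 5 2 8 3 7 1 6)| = 8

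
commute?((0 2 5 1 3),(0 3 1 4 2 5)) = no:(0 2 5 1 3) * (0 3 1 4 2 5) = (0 5 4 2),(0 3 1 4 2 5) * (0 2 5 1 3) = (1 4 5 2)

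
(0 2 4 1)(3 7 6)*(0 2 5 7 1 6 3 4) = (0 5 7 3 1 2)(4 6)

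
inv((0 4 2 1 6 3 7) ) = (0 7 3 6 1 2 4) 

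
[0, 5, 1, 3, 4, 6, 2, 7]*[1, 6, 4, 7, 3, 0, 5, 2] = [1, 0, 6, 7, 3, 5, 4, 2]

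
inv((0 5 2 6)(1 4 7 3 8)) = (0 6 2 5)(1 8 3 7 4)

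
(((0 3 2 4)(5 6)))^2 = (0 2)(3 4)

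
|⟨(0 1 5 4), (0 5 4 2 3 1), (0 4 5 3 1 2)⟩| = 720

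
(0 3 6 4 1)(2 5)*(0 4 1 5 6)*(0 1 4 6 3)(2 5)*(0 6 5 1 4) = (0 6)(1 5)(2 3 4)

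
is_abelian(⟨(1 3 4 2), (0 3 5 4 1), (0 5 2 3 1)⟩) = no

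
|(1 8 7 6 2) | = 5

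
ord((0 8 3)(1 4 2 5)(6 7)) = 12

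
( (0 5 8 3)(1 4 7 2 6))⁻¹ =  (0 3 8 5)(1 6 2 7 4)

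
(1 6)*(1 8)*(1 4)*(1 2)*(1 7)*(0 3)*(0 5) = (0 3 5)(1 6 8 4 2 7)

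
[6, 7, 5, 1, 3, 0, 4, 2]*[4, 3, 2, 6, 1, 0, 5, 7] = [5, 7, 0, 3, 6, 4, 1, 2]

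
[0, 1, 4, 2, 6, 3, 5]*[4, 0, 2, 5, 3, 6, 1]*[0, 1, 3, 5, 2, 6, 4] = [2, 0, 5, 3, 1, 6, 4]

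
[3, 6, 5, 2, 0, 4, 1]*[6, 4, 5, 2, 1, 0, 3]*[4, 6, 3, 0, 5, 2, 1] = [3, 0, 4, 2, 1, 6, 5] 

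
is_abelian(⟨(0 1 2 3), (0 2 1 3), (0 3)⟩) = no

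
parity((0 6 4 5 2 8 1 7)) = odd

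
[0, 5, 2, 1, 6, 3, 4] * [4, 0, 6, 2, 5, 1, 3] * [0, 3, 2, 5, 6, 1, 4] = [6, 3, 4, 0, 5, 2, 1]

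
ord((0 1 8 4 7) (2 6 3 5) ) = 20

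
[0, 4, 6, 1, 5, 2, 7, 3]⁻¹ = [0, 3, 5, 7, 1, 4, 2, 6]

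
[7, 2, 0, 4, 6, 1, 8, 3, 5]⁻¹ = [2, 5, 1, 7, 3, 8, 4, 0, 6]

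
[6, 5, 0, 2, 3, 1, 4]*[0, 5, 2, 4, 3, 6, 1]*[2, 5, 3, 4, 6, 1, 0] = [5, 0, 2, 3, 6, 1, 4]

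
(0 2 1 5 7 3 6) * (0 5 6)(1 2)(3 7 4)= (0 1 6 5 4 3)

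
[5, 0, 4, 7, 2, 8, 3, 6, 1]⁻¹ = [1, 8, 4, 6, 2, 0, 7, 3, 5]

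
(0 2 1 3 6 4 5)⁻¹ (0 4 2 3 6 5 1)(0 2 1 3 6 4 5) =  (0 3 2 5 1 6 4)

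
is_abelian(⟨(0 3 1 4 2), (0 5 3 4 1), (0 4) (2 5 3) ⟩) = no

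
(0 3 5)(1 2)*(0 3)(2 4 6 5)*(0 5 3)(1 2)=(0 5)(1 4 6 3)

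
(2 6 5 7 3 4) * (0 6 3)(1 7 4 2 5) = (0 6 1 7)(2 3)(4 5)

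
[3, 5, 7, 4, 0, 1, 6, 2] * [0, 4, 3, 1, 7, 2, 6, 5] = [1, 2, 5, 7, 0, 4, 6, 3]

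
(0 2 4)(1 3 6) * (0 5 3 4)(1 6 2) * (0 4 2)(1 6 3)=(0 6 3)(1 2 4 5)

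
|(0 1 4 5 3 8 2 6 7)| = 9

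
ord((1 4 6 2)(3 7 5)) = 12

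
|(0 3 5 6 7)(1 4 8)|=15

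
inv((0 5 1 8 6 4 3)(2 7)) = (0 3 4 6 8 1 5)(2 7)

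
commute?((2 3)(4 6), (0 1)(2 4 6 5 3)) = no:(2 3)(4 6) * (0 1)(2 4 6 5 3) = (0 1)(3 4 5), (0 1)(2 4 6 5 3) * (2 3)(4 6) = (0 1)(2 6 5)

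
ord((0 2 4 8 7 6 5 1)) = 8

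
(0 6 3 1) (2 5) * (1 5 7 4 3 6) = (0 1) (2 7 4 3 5) 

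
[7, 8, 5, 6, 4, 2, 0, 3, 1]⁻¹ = [6, 8, 5, 7, 4, 2, 3, 0, 1]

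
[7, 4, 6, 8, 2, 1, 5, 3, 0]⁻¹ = [8, 5, 4, 7, 1, 6, 2, 0, 3]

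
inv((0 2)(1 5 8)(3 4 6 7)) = (0 2)(1 8 5)(3 7 6 4)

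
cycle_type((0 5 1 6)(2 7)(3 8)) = 2^2.4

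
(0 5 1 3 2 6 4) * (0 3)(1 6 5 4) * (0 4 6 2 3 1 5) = (0 6 5 2)(1 4)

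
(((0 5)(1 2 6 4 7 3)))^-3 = (0 5)(1 4)(2 7)(3 6)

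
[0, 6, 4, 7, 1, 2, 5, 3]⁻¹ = [0, 4, 5, 7, 2, 6, 1, 3]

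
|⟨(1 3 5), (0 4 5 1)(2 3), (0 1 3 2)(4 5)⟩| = 360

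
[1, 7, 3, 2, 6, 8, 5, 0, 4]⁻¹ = [7, 0, 3, 2, 8, 6, 4, 1, 5]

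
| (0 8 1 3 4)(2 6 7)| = 15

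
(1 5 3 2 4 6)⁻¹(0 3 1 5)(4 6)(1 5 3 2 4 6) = (0 2 5 3)(1 6)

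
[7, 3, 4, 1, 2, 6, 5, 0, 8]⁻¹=[7, 3, 4, 1, 2, 6, 5, 0, 8]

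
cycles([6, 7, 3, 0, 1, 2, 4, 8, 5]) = (0 6 4 1 7 8 5 2 3)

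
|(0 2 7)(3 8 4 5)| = 12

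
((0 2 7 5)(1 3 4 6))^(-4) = ()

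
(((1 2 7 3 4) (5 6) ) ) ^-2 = (1 3 2 4 7) 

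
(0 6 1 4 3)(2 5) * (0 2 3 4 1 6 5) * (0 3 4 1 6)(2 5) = (0 2 3 5 4 1 6)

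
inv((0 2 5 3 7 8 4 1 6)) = (0 6 1 4 8 7 3 5 2)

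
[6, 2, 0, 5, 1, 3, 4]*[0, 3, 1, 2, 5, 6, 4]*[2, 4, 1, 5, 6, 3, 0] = [6, 4, 2, 0, 5, 1, 3]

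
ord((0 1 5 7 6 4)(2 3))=6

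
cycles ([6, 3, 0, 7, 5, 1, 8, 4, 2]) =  (0 6 8 2)(1 3 7 4 5)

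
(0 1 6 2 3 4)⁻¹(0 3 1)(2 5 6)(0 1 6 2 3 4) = (1 4 6)(2 3 5)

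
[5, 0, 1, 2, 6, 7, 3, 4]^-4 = [6, 4, 7, 5, 1, 3, 0, 2]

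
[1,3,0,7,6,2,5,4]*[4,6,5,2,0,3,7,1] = [6,2,4,1,7,5,3,0]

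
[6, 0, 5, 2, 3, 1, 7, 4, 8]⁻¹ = [1, 5, 3, 4, 7, 2, 0, 6, 8]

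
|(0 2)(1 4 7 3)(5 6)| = 4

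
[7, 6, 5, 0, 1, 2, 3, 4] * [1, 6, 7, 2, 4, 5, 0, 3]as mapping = [0→3, 1→0, 2→5, 3→1, 4→6, 5→7, 6→2, 7→4]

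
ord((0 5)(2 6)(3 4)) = 2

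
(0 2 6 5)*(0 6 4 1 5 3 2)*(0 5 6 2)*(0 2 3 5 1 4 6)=(0 1) (2 6 5 3) 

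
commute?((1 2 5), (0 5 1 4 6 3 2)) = no:(1 2 5)*(0 5 1 4 6 3 2) = (0 5 4 6 3 2 1), (0 5 1 4 6 3 2)*(1 2 5) = (0 1 4 6 3 5 2)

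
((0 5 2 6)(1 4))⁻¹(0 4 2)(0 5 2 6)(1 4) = (1 6 5)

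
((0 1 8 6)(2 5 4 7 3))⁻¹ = (0 6 8 1)(2 3 7 4 5)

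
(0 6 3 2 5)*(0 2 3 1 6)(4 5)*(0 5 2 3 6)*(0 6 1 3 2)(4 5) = (0 4)(1 6 3)(2 5)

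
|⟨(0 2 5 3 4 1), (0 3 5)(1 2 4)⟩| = 720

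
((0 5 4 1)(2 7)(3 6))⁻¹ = (0 1 4 5)(2 7)(3 6)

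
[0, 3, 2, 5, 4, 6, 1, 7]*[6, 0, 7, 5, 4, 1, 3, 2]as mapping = [0→6, 1→5, 2→7, 3→1, 4→4, 5→3, 6→0, 7→2]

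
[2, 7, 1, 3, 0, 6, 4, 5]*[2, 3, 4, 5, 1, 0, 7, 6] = [4, 6, 3, 5, 2, 7, 1, 0]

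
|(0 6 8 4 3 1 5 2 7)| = 9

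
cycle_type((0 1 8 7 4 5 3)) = 7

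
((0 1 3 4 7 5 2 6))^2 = (0 3 7 2)(1 4 5 6)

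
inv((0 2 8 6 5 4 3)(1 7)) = (0 3 4 5 6 8 2)(1 7)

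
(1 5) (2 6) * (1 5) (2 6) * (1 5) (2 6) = (1 5) (2 6) 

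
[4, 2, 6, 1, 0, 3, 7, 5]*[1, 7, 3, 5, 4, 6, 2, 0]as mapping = [0→4, 1→3, 2→2, 3→7, 4→1, 5→5, 6→0, 7→6]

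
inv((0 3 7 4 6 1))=(0 1 6 4 7 3)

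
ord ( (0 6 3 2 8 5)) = 6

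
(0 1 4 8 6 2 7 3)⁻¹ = (0 3 7 2 6 8 4 1)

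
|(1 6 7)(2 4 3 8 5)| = 15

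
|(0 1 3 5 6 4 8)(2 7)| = 14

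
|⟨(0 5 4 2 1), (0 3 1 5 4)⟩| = 360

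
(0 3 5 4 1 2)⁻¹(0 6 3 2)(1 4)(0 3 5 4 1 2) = (0 3 6 5)(1 2)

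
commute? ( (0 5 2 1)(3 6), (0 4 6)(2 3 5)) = no: (0 5 2 1)(3 6)*(0 4 6)(2 3 5) = (0 2 1 4 6 5 3), (0 4 6)(2 3 5)*(0 5 2 1)(3 6) = (0 4 3 2 6 5 1)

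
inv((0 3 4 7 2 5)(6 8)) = (0 5 2 7 4 3)(6 8)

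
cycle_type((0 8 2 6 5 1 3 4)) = 8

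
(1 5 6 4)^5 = (1 5 6 4)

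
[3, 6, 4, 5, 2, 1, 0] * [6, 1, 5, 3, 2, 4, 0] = [3, 0, 2, 4, 5, 1, 6]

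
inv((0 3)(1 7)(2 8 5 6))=(0 3)(1 7)(2 6 5 8)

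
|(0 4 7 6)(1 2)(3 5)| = 4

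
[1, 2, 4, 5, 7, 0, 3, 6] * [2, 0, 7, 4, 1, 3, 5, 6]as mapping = [0→0, 1→7, 2→1, 3→3, 4→6, 5→2, 6→4, 7→5]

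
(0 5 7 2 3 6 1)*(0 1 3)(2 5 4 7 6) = (0 4 7 5 6 3 2)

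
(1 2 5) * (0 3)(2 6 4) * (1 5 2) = (0 3)(1 6 4)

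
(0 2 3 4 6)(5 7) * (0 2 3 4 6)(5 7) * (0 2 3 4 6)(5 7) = (0 4 2 6 3)(5 7)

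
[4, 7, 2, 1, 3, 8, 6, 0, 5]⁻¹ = [7, 3, 2, 4, 0, 8, 6, 1, 5]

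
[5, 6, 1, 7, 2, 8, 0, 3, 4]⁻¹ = [6, 2, 4, 7, 8, 0, 1, 3, 5]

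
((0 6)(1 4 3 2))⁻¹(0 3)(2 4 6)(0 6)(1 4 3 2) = (0 1 3)(2 6)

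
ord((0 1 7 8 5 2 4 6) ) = 8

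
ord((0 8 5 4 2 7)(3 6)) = 6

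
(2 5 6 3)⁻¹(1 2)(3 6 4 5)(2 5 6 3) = (1 5)(2 3 4 6)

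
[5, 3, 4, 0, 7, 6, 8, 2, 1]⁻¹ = [3, 8, 7, 1, 2, 0, 5, 4, 6]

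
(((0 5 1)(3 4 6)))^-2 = (0 5 1)(3 4 6)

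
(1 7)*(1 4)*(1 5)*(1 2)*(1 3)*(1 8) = (1 7 4 5 2 3 8) 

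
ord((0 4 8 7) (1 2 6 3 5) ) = 20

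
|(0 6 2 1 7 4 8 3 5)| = 9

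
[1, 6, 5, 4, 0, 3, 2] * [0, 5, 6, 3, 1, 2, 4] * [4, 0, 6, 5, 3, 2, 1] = [2, 3, 6, 0, 4, 5, 1]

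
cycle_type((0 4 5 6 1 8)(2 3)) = 2.6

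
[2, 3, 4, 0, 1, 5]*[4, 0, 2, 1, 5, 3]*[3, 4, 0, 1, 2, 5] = [0, 4, 5, 2, 3, 1] 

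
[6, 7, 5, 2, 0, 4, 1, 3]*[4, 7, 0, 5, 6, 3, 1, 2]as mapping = [0→1, 1→2, 2→3, 3→0, 4→4, 5→6, 6→7, 7→5]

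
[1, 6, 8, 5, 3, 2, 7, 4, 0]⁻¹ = [8, 0, 5, 4, 7, 3, 1, 6, 2]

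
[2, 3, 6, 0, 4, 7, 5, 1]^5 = [1, 5, 3, 7, 4, 2, 0, 6]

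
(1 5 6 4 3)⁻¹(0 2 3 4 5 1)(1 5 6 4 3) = (0 2 1 3 6 5)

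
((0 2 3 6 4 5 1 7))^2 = (0 3 4 1)(2 6 5 7)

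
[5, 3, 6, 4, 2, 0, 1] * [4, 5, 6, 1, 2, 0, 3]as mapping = [0→0, 1→1, 2→3, 3→2, 4→6, 5→4, 6→5]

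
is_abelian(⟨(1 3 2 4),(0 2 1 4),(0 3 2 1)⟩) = no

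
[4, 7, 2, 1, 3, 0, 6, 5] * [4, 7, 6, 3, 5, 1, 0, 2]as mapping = [0→5, 1→2, 2→6, 3→7, 4→3, 5→4, 6→0, 7→1]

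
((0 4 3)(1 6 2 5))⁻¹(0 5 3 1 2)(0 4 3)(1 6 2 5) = (0 6 5 4 1)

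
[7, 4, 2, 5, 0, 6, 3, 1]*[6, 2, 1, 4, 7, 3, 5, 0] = [0, 7, 1, 3, 6, 5, 4, 2]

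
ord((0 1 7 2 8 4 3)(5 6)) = 14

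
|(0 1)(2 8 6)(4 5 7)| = 6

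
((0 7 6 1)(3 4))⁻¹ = (0 1 6 7)(3 4)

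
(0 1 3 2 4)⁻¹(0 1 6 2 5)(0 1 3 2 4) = (1 3 6 4 5)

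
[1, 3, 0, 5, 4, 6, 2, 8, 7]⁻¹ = [2, 0, 6, 1, 4, 3, 5, 8, 7]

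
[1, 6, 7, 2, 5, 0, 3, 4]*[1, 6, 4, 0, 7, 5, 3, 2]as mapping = [0→6, 1→3, 2→2, 3→4, 4→5, 5→1, 6→0, 7→7]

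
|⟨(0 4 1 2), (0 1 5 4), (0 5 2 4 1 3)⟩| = 720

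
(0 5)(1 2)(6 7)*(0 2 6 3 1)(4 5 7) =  (0 7 3 1 6 4 5 2)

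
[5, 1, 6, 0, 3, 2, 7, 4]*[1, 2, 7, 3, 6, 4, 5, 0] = [4, 2, 5, 1, 3, 7, 0, 6]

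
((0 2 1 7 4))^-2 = (0 7 2 4 1)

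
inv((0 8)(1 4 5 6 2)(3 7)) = (0 8)(1 2 6 5 4)(3 7)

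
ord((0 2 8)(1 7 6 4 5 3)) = 6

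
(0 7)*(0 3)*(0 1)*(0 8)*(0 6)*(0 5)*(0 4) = (0 7 3 1 8 6 5 4)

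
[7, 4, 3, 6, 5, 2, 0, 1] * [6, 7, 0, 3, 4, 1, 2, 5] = [5, 4, 3, 2, 1, 0, 6, 7]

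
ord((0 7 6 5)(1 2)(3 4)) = 4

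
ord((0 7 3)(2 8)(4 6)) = 6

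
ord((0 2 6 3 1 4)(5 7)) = 6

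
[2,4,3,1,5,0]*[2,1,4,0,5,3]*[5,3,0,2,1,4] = [1,4,5,3,2,0]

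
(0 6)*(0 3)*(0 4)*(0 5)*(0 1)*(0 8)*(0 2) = (0 6 3 4 5 1 8 2)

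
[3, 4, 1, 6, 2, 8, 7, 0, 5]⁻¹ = [7, 2, 4, 0, 1, 8, 3, 6, 5]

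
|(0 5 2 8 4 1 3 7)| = 8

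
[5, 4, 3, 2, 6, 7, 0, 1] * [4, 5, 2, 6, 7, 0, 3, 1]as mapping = [0→0, 1→7, 2→6, 3→2, 4→3, 5→1, 6→4, 7→5]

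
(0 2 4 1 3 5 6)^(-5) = (0 4 3 6 2 1 5)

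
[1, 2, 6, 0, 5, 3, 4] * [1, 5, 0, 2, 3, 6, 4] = [5, 0, 4, 1, 6, 2, 3]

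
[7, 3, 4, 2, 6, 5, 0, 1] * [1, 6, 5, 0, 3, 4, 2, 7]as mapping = [0→7, 1→0, 2→3, 3→5, 4→2, 5→4, 6→1, 7→6]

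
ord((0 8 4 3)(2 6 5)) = 12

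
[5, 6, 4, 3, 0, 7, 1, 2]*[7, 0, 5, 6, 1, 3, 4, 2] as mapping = [0→3, 1→4, 2→1, 3→6, 4→7, 5→2, 6→0, 7→5] 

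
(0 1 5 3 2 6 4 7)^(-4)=(0 2)(1 6)(3 7)(4 5)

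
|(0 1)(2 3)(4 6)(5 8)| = 2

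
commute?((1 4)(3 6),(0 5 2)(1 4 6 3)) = no:(1 4)(3 6) * (0 5 2)(1 4 6 3) = (0 5 2)(1 6),(0 5 2)(1 4 6 3) * (1 4)(3 6) = (0 5 2)(3 4)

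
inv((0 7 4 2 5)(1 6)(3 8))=(0 5 2 4 7)(1 6)(3 8)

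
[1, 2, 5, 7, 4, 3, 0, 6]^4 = [3, 7, 6, 1, 4, 0, 5, 2]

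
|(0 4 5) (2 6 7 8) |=12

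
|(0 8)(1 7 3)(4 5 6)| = 6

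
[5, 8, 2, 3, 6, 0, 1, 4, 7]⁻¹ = [5, 6, 2, 3, 7, 0, 4, 8, 1]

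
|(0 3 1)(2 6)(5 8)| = 6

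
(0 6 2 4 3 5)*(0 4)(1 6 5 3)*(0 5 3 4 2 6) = (0 3 4 1)(2 5)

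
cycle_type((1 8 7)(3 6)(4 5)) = 2^2.3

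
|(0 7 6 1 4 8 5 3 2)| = 9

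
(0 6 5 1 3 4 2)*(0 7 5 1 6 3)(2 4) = (0 3 2 7 5 6 1)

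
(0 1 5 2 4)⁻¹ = (0 4 2 5 1)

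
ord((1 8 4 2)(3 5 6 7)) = 4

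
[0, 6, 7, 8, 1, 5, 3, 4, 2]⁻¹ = [0, 4, 8, 6, 7, 5, 1, 2, 3]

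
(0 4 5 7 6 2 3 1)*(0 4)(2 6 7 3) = (1 4 5 3)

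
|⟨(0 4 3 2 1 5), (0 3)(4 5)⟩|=36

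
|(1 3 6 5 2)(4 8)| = 10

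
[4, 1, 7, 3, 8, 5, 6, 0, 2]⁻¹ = [7, 1, 8, 3, 0, 5, 6, 2, 4]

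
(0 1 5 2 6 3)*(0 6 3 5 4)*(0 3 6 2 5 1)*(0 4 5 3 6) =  (0 4 6 1 5 3 2)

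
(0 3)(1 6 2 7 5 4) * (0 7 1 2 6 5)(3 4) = (0 4 2 1 5 3 7)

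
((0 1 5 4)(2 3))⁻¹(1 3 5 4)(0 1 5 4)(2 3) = (0 5 2 4)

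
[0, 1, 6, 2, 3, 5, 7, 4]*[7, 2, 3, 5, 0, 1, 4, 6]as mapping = [0→7, 1→2, 2→4, 3→3, 4→5, 5→1, 6→6, 7→0]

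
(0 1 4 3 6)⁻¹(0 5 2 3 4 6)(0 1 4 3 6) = (0 1 5 2 6 3)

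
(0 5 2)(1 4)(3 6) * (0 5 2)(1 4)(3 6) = (0 2 5)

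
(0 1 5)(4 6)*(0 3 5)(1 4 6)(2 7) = (0 4 1)(2 7)(3 5)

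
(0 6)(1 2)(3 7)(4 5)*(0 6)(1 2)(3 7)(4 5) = ()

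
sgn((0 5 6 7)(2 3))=1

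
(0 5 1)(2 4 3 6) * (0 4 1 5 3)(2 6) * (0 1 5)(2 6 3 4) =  (0 4 1 2 5)(3 6)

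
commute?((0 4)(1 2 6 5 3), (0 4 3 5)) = no:(0 4)(1 2 6 5 3) * (0 4 3 5) = (0 3 1 2 6), (0 4 3 5) * (0 4)(1 2 6 5 3) = (1 2 6 5 4)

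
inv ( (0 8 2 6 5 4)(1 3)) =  (0 4 5 6 2 8)(1 3)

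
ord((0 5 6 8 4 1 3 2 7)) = 9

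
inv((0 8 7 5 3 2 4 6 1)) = (0 1 6 4 2 3 5 7 8)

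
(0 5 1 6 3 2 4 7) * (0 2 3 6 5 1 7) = (0 1 5 7 2 4)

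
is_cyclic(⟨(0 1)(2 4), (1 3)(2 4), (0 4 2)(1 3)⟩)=no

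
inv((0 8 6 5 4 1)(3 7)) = (0 1 4 5 6 8)(3 7)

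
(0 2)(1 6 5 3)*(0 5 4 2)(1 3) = (1 6 4 2 5)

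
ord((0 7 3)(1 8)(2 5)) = 6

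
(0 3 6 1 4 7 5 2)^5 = (0 7 6 2 4 3 5 1)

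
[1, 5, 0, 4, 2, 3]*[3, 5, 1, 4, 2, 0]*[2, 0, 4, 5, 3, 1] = [1, 2, 5, 4, 0, 3]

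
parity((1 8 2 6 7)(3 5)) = odd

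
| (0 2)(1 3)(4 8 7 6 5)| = 10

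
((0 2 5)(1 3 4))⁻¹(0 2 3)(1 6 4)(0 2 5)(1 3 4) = (1 3 6)(2 5 4)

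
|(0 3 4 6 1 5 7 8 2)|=9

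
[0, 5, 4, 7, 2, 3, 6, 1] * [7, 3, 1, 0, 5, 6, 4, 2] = [7, 6, 5, 2, 1, 0, 4, 3]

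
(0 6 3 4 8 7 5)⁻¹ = (0 5 7 8 4 3 6)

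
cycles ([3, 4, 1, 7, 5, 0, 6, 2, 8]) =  (0 3 7 2 1 4 5)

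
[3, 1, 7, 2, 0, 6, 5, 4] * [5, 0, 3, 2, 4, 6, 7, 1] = [2, 0, 1, 3, 5, 7, 6, 4]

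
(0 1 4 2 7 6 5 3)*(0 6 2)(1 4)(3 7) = (0 4)(2 3 6 5 7)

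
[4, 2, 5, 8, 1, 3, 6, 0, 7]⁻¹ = [7, 4, 1, 5, 0, 2, 6, 8, 3]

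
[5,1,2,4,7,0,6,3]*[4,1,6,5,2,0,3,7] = [0,1,6,2,7,4,3,5]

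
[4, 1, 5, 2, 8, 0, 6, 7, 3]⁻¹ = [5, 1, 3, 8, 0, 2, 6, 7, 4]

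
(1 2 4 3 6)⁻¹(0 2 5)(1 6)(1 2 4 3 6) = (0 4 5)(1 2)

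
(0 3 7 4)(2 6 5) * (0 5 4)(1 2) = (0 3 7)(1 2 6 4 5)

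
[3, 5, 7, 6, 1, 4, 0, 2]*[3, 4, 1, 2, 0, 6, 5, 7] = [2, 6, 7, 5, 4, 0, 3, 1]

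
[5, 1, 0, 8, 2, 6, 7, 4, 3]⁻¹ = [2, 1, 4, 8, 7, 0, 5, 6, 3]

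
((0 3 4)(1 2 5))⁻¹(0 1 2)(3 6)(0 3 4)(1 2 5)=(2 5 3)(4 6)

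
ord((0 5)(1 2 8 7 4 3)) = 6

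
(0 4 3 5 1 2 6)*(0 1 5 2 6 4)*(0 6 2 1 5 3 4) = (0 6 5 3 1 2)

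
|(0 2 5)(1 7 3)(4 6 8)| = 3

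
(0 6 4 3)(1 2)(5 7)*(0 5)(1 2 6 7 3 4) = (0 7)(1 6)(3 5)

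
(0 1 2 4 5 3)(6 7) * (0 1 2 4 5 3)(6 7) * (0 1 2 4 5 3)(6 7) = (0 4)(1 5)(2 3)(6 7)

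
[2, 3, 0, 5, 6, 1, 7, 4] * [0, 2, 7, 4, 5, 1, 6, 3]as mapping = [0→7, 1→4, 2→0, 3→1, 4→6, 5→2, 6→3, 7→5]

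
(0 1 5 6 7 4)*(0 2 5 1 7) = (0 7 4 2 5 6)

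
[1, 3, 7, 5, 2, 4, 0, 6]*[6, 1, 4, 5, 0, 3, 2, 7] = [1, 5, 7, 3, 4, 0, 6, 2]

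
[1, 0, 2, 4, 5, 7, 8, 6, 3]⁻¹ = [1, 0, 2, 8, 3, 4, 7, 5, 6]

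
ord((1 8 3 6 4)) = 5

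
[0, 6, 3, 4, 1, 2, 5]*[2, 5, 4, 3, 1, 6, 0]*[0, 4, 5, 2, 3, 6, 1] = [5, 0, 2, 4, 6, 3, 1]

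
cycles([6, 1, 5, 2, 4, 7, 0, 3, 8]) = (0 6)(2 5 7 3)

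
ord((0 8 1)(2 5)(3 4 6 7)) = 12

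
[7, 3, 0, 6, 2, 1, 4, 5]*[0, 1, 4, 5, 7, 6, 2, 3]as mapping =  [0→3, 1→5, 2→0, 3→2, 4→4, 5→1, 6→7, 7→6]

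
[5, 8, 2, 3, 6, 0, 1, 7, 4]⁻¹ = [5, 6, 2, 3, 8, 0, 4, 7, 1]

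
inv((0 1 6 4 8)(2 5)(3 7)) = (0 8 4 6 1)(2 5)(3 7)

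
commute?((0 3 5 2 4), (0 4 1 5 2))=no:(0 3 5 2 4) * (0 4 1 5 2)=(0 3 2 1 5), (0 4 1 5 2) * (0 3 5 2 4)=(1 2 3 5 4)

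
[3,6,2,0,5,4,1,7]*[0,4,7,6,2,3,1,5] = [6,1,7,0,3,2,4,5]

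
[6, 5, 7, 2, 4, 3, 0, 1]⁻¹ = [6, 7, 3, 5, 4, 1, 0, 2]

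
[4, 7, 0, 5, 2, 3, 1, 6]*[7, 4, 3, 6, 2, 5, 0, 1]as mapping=[0→2, 1→1, 2→7, 3→5, 4→3, 5→6, 6→4, 7→0]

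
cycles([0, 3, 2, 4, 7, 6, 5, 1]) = (1 3 4 7)(5 6)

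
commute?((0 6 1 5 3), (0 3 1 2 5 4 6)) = no:(0 6 1 5 3)*(0 3 1 2 5 4 6) = (1 4 6 2 5), (0 3 1 2 5 4 6)*(0 6 1 5 3) = (1 2 3 5 4)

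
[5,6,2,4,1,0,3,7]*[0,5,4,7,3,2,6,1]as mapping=[0→2,1→6,2→4,3→3,4→5,5→0,6→7,7→1]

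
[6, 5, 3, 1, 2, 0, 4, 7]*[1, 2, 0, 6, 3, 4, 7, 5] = [7, 4, 6, 2, 0, 1, 3, 5]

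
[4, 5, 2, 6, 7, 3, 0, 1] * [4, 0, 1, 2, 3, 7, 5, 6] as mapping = [0→3, 1→7, 2→1, 3→5, 4→6, 5→2, 6→4, 7→0] 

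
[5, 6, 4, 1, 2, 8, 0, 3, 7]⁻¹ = [6, 3, 4, 7, 2, 0, 1, 8, 5]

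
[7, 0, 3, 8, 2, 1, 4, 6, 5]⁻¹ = [1, 5, 4, 2, 6, 8, 7, 0, 3]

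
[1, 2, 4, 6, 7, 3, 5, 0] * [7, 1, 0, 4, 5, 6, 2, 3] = [1, 0, 5, 2, 3, 4, 6, 7]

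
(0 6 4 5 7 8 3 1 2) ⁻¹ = (0 2 1 3 8 7 5 4 6) 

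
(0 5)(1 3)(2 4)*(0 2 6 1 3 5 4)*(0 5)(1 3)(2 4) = (0 2 5 4 6 3 1)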